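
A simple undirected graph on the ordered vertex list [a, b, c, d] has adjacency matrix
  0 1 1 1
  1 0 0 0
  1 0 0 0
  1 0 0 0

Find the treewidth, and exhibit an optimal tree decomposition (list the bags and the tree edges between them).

The largest bag has 2 vertices, giving width 1; this decomposition certifies tw(G) ≤ 1. Any graph with an edge has treewidth ≥ 1, and G has the edge a–b. Hence tw(G) = 1 exactly.

Treewidth 1.
One optimal decomposition is:
Bags: B1 = {a, b}  B2 = {a, d}  B3 = {a, c}
Tree: B1–B2, B2–B3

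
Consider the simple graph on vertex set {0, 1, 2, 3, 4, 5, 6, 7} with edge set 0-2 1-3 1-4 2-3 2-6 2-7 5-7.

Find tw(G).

1

A width-1 tree decomposition is:
Bags: B1 = {1, 3}  B2 = {2, 3}  B3 = {2, 7}  B4 = {1, 4}  B5 = {0, 2}  B6 = {5, 7}  B7 = {2, 6}
Tree: B1–B2, B2–B3, B1–B4, B3–B5, B3–B6, B3–B7
Every bag has size at most 2, so the width is 2 − 1 = 1 and tw(G) ≤ 1. G has an edge, so its treewidth is at least 1. Combining the bounds, tw(G) = 1.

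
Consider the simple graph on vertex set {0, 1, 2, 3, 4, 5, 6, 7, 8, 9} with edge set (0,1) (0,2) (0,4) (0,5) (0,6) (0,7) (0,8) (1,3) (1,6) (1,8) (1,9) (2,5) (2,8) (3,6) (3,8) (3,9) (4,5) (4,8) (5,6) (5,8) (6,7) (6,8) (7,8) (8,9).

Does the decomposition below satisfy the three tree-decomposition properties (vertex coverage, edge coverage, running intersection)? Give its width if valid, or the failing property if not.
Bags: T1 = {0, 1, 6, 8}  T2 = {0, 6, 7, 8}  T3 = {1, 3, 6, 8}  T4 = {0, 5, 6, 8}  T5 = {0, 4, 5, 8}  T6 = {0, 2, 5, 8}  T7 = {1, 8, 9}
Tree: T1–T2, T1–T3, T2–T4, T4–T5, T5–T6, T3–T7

A tree decomposition must satisfy three properties: every vertex lies in some bag; for every edge, both endpoints lie together in some bag; and for every vertex, the bags containing it form a connected subtree. Here edge (3,9) lies in no bag, so the decomposition is invalid.

No — edge (3,9) lies in no bag.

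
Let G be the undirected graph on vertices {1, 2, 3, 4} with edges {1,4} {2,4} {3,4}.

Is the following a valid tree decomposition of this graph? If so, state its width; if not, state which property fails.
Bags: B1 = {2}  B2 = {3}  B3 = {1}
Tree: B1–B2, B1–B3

A tree decomposition must satisfy three properties: every vertex lies in some bag; for every edge, both endpoints lie together in some bag; and for every vertex, the bags containing it form a connected subtree. Here vertex 4 appears in no bag, so the decomposition is invalid.

No — vertex 4 appears in no bag.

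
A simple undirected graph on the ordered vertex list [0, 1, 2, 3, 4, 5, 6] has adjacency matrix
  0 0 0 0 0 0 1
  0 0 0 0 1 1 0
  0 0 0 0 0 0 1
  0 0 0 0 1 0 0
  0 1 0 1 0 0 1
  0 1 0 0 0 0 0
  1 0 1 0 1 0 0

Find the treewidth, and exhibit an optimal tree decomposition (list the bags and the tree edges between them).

Every bag has size at most 2, so the width is 2 − 1 = 1 and tw(G) ≤ 1. Since G has at least one edge (e.g. 4–6), it is not an edgeless graph, so tw(G) ≥ 1. The upper and lower bounds meet at 1, so that is the treewidth.

Treewidth 1.
Bags: B1 = {4, 6}  B2 = {0, 6}  B3 = {3, 4}  B4 = {1, 4}  B5 = {1, 5}  B6 = {2, 6}
Tree: B1–B2, B1–B3, B3–B4, B4–B5, B1–B6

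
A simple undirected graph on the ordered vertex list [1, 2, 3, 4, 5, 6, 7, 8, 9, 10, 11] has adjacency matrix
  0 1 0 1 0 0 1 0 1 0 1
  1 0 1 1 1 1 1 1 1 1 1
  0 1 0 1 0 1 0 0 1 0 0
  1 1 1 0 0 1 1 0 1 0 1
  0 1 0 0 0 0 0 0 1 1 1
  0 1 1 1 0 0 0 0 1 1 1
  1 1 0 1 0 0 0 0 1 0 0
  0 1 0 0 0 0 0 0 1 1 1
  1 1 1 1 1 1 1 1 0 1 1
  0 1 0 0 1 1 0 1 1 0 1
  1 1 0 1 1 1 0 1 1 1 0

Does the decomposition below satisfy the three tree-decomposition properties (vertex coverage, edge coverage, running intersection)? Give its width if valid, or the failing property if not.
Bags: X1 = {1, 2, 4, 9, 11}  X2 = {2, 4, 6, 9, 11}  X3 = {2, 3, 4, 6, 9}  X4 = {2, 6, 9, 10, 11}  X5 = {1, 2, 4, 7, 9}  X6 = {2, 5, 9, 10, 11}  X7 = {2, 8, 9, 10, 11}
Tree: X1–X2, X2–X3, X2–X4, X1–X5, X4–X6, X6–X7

Every vertex of G appears in some bag (union = {1, 2, 3, 4, 5, 6, 7, 8, 9, 10, 11}); every edge is covered by a bag; and for each vertex v the set of bags containing v is connected in the bag tree. The decomposition is therefore valid. The largest bag has 5 vertices, so the width is 4.

Yes; width 4.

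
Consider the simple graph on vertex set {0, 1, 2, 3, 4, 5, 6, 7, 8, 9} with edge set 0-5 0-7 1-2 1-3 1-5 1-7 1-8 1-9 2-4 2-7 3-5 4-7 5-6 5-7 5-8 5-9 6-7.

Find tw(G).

A width-2 tree decomposition is:
Bags: B1 = {5, 6, 7}  B2 = {1, 5, 7}  B3 = {1, 2, 7}  B4 = {2, 4, 7}  B5 = {1, 5, 9}  B6 = {1, 5, 8}  B7 = {1, 3, 5}  B8 = {0, 5, 7}
Tree: B1–B2, B2–B3, B3–B4, B2–B5, B2–B6, B6–B7, B2–B8
The largest bag has 3 vertices, giving width 2; this decomposition certifies tw(G) ≤ 2. On the other hand G contains the 3-clique {1, 2, 7}. A clique must lie in a single bag of any decomposition, so no decomposition can have width below 2. The upper and lower bounds meet at 2, so that is the treewidth.

2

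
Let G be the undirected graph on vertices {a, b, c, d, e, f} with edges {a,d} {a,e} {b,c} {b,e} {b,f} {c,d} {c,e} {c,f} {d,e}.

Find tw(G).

A width-2 tree decomposition is:
Bags: B1 = {b, c, e}  B2 = {c, d, e}  B3 = {a, d, e}  B4 = {b, c, f}
Tree: B1–B2, B2–B3, B1–B4
Every bag has size at most 3, so the width is 3 − 1 = 2 and tw(G) ≤ 2. Conversely, {c, d, e} is a clique of size 3, and the vertices of any clique must share a bag in every tree decomposition; so some bag has ≥ 3 vertices and tw(G) ≥ 2. Combining the bounds, tw(G) = 2.

2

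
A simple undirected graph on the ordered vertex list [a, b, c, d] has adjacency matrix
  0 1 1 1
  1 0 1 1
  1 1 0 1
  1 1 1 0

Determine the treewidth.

3

A width-3 tree decomposition is:
Bags: B1 = {a, b, c, d}
Tree: (single bag)
With just one bag of size 4, the width is 4 − 1 = 3, so tw(G) ≤ 3. Conversely, {a, b, c, d} is a clique of size 4, and the vertices of any clique must share a bag in every tree decomposition; so some bag has ≥ 4 vertices and tw(G) ≥ 3. Combining the bounds, tw(G) = 3.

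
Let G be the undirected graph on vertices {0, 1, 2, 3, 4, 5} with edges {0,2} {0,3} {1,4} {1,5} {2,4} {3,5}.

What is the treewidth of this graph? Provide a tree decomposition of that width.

Every bag has size at most 3, so the width is 3 − 1 = 2 and tw(G) ≤ 2. Since 5–1–4–2–0–3–5 is a cycle in G, G is not acyclic. Forests are exactly the graphs of treewidth ≤ 1, so tw(G) ≥ 2. Therefore the treewidth is 2.

Treewidth 2.
One such decomposition:
Bags: B1 = {1, 4, 5}  B2 = {2, 4, 5}  B3 = {0, 2, 5}  B4 = {0, 3, 5}
Tree: B1–B2, B2–B3, B3–B4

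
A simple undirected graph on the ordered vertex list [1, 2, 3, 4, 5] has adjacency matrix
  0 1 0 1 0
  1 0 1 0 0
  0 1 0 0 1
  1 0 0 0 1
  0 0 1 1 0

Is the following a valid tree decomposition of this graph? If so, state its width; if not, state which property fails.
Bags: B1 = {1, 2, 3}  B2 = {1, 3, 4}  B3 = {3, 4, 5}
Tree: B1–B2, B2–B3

Yes; width 2.

Every vertex of G appears in some bag (union = {1, 2, 3, 4, 5}); every edge is covered by a bag; and for each vertex v the set of bags containing v is connected in the bag tree. The decomposition is therefore valid. The largest bag has 3 vertices, so the width is 2.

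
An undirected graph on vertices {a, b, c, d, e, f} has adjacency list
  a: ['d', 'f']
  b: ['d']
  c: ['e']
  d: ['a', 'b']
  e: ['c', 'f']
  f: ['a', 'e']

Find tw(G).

A width-1 tree decomposition is:
Bags: B1 = {c, e}  B2 = {e, f}  B3 = {a, f}  B4 = {a, d}  B5 = {b, d}
Tree: B1–B2, B2–B3, B3–B4, B4–B5
The largest bag has 2 vertices, giving width 1; this decomposition certifies tw(G) ≤ 1. G has an edge, so its treewidth is at least 1. Combining the bounds, tw(G) = 1.

1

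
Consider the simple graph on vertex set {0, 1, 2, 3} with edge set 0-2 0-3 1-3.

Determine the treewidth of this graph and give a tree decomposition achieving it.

Treewidth 1.
Bags: B1 = {1, 3}  B2 = {0, 3}  B3 = {0, 2}
Tree: B1–B2, B2–B3

Each bag holds 2 vertices, so the decomposition has width 1, which upper-bounds the treewidth. Any graph with an edge has treewidth ≥ 1, and G has the edge 1–3. The upper and lower bounds meet at 1, so that is the treewidth.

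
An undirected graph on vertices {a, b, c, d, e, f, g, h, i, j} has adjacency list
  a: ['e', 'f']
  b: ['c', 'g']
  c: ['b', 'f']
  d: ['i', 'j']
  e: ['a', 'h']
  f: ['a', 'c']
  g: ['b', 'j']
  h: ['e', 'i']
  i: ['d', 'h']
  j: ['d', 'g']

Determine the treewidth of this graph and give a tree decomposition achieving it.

The largest bag has 3 vertices, giving width 2; this decomposition certifies tw(G) ≤ 2. Since f–a–e–h–i–d–j–g–b–c–f is a cycle in G, G is not acyclic. Forests are exactly the graphs of treewidth ≤ 1, so tw(G) ≥ 2. Therefore the treewidth is 2.

Treewidth 2.
One such decomposition:
Bags: B1 = {a, e, f}  B2 = {e, f, h}  B3 = {f, h, i}  B4 = {d, f, i}  B5 = {d, f, j}  B6 = {f, g, j}  B7 = {b, f, g}  B8 = {b, c, f}
Tree: B1–B2, B2–B3, B3–B4, B4–B5, B5–B6, B6–B7, B7–B8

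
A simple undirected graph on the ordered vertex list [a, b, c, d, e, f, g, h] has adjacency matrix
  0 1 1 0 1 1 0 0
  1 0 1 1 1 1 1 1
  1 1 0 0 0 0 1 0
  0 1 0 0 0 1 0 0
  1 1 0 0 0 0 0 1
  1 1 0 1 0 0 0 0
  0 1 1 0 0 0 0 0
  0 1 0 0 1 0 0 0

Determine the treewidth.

A width-2 tree decomposition is:
Bags: B1 = {a, b, f}  B2 = {a, b, e}  B3 = {a, b, c}  B4 = {b, e, h}  B5 = {b, c, g}  B6 = {b, d, f}
Tree: B1–B2, B2–B3, B2–B4, B3–B5, B1–B6
Every bag has size at most 3, so the width is 3 − 1 = 2 and tw(G) ≤ 2. Conversely, {b, d, f} is a clique of size 3, and the vertices of any clique must share a bag in every tree decomposition; so some bag has ≥ 3 vertices and tw(G) ≥ 2. Hence tw(G) = 2 exactly.

2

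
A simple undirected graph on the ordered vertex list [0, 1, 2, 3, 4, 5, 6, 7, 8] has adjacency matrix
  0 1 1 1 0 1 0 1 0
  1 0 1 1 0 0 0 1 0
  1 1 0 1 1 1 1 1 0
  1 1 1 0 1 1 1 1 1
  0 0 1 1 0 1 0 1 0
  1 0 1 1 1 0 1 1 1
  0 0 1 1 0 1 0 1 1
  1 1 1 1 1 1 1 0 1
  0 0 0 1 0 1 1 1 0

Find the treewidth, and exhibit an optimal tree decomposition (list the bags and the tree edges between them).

Every bag has size at most 5, so the width is 5 − 1 = 4 and tw(G) ≤ 4. For the lower bound, the 5 vertices {3, 5, 6, 7, 8} are pairwise adjacent, and any tree decomposition puts a clique entirely inside one bag — forcing width ≥ 4. Combining the bounds, tw(G) = 4.

Treewidth 4.
Bags: B1 = {2, 3, 5, 6, 7}  B2 = {0, 2, 3, 5, 7}  B3 = {0, 1, 2, 3, 7}  B4 = {3, 5, 6, 7, 8}  B5 = {2, 3, 4, 5, 7}
Tree: B1–B2, B2–B3, B1–B4, B1–B5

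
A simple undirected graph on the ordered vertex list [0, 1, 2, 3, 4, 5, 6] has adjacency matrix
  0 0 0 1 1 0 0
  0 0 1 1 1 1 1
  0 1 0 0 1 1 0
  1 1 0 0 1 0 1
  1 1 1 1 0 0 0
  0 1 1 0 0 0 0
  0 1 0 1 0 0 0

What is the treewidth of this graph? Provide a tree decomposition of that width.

Treewidth 2.
Bags: B1 = {1, 3, 6}  B2 = {1, 3, 4}  B3 = {1, 2, 4}  B4 = {1, 2, 5}  B5 = {0, 3, 4}
Tree: B1–B2, B2–B3, B3–B4, B2–B5

The largest bag has 3 vertices, giving width 2; this decomposition certifies tw(G) ≤ 2. On the other hand G contains the 3-clique {0, 3, 4}. A clique must lie in a single bag of any decomposition, so no decomposition can have width below 2. Hence tw(G) = 2 exactly.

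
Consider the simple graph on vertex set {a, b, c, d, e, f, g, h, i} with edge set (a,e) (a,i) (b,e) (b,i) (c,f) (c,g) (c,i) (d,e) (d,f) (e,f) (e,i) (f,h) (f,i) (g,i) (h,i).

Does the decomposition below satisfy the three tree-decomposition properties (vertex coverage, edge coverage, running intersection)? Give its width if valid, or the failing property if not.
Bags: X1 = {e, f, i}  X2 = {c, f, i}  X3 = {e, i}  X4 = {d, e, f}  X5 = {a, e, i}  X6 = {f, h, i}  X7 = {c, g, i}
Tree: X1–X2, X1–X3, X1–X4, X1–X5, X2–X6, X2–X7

A tree decomposition must satisfy three properties: every vertex lies in some bag; for every edge, both endpoints lie together in some bag; and for every vertex, the bags containing it form a connected subtree. Here vertex b appears in no bag, so the decomposition is invalid.

No — vertex b appears in no bag.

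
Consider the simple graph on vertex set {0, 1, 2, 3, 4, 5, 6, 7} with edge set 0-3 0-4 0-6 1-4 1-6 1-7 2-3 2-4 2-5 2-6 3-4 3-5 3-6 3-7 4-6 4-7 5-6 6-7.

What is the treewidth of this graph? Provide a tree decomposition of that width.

Each bag holds 4 vertices, so the decomposition has width 3, which upper-bounds the treewidth. Conversely, {1, 4, 6, 7} is a clique of size 4, and the vertices of any clique must share a bag in every tree decomposition; so some bag has ≥ 4 vertices and tw(G) ≥ 3. Hence tw(G) = 3 exactly.

Treewidth 3.
One such decomposition:
Bags: B1 = {3, 4, 6, 7}  B2 = {1, 4, 6, 7}  B3 = {2, 3, 4, 6}  B4 = {0, 3, 4, 6}  B5 = {2, 3, 5, 6}
Tree: B1–B2, B1–B3, B1–B4, B3–B5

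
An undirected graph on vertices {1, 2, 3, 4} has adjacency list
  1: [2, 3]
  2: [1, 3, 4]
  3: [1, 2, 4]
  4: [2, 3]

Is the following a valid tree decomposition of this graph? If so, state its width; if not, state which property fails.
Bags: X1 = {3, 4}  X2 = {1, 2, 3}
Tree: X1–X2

A tree decomposition must satisfy three properties: every vertex lies in some bag; for every edge, both endpoints lie together in some bag; and for every vertex, the bags containing it form a connected subtree. Here edge (2,4) lies in no bag, so the decomposition is invalid.

No — edge (2,4) lies in no bag.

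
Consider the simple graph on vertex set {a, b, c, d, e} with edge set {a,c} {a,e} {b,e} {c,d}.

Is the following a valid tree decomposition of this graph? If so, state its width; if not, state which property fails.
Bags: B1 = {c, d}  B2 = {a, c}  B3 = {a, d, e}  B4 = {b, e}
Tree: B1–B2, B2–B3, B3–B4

No — bags containing vertex d are not connected in the tree.

A tree decomposition must satisfy three properties: every vertex lies in some bag; for every edge, both endpoints lie together in some bag; and for every vertex, the bags containing it form a connected subtree. Here bags containing vertex d are not connected in the tree, so the decomposition is invalid.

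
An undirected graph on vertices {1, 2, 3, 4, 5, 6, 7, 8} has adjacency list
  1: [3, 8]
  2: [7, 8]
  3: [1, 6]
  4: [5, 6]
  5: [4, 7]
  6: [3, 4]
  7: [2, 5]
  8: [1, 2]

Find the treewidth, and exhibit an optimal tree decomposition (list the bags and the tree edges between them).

Treewidth 2.
Bags: B1 = {4, 5, 6}  B2 = {3, 5, 6}  B3 = {1, 3, 5}  B4 = {1, 5, 8}  B5 = {2, 5, 8}  B6 = {2, 5, 7}
Tree: B1–B2, B2–B3, B3–B4, B4–B5, B5–B6

Every bag has size at most 3, so the width is 3 − 1 = 2 and tw(G) ≤ 2. For the lower bound, G contains the cycle 5–4–6–3–1–8–2–7–5, so G is not a forest; only forests have treewidth ≤ 1, hence tw(G) ≥ 2. Combining the bounds, tw(G) = 2.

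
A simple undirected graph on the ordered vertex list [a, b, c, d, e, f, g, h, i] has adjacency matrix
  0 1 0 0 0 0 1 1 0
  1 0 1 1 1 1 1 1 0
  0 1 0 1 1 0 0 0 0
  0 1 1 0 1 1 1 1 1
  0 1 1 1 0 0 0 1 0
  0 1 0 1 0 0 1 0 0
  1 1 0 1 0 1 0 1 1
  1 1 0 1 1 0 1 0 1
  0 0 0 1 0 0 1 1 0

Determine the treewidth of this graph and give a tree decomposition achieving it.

Each bag holds 4 vertices, so the decomposition has width 3, which upper-bounds the treewidth. On the other hand G contains the 4-clique {b, d, g, h}. A clique must lie in a single bag of any decomposition, so no decomposition can have width below 3. The upper and lower bounds meet at 3, so that is the treewidth.

Treewidth 3.
One such decomposition:
Bags: B1 = {b, d, e, h}  B2 = {b, d, g, h}  B3 = {a, b, g, h}  B4 = {b, c, d, e}  B5 = {b, d, f, g}  B6 = {d, g, h, i}
Tree: B1–B2, B2–B3, B1–B4, B2–B5, B2–B6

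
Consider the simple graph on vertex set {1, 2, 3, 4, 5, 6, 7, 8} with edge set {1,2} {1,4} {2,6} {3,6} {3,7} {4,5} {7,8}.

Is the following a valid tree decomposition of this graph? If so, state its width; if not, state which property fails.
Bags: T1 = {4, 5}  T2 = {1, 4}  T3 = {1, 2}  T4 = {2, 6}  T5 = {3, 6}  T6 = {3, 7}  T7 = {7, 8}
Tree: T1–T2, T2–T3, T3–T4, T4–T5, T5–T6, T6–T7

Checking the three conditions: (i) the bags cover all of {1, 2, 3, 4, 5, 6, 7, 8}; (ii) for each edge, some bag contains both endpoints; (iii) the bags containing any fixed vertex form a subtree. All hold, so the decomposition is valid with width 2 − 1 = 1.

Yes; width 1.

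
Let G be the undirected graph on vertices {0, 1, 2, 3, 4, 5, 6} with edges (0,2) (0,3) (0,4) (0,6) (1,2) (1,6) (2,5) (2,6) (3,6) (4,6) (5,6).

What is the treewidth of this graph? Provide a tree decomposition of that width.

Each bag holds 3 vertices, so the decomposition has width 2, which upper-bounds the treewidth. Conversely, {0, 2, 6} is a clique of size 3, and the vertices of any clique must share a bag in every tree decomposition; so some bag has ≥ 3 vertices and tw(G) ≥ 2. Therefore the treewidth is 2.

Treewidth 2.
Bags: B1 = {2, 5, 6}  B2 = {0, 2, 6}  B3 = {1, 2, 6}  B4 = {0, 3, 6}  B5 = {0, 4, 6}
Tree: B1–B2, B2–B3, B2–B4, B2–B5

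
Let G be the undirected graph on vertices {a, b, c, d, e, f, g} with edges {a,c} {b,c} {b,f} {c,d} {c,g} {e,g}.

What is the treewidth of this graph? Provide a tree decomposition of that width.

Treewidth 1.
One such decomposition:
Bags: B1 = {e, g}  B2 = {c, g}  B3 = {c, d}  B4 = {a, c}  B5 = {b, c}  B6 = {b, f}
Tree: B1–B2, B2–B3, B3–B4, B2–B5, B5–B6

The largest bag has 2 vertices, giving width 1; this decomposition certifies tw(G) ≤ 1. Since G has at least one edge (e.g. g–e), it is not an edgeless graph, so tw(G) ≥ 1. The upper and lower bounds meet at 1, so that is the treewidth.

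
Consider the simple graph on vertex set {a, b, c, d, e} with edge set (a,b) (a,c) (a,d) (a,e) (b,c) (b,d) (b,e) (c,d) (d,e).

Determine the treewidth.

A width-3 tree decomposition is:
Bags: B1 = {a, b, c, d}  B2 = {a, b, d, e}
Tree: B1–B2
The largest bag has 4 vertices, giving width 3; this decomposition certifies tw(G) ≤ 3. Conversely, {a, b, d, e} is a clique of size 4, and the vertices of any clique must share a bag in every tree decomposition; so some bag has ≥ 4 vertices and tw(G) ≥ 3. Therefore the treewidth is 3.

3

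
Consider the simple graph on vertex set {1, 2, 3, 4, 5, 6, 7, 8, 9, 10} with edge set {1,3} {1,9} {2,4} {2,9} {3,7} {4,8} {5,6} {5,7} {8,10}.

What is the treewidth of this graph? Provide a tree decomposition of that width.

Treewidth 1.
Bags: B1 = {8, 10}  B2 = {4, 8}  B3 = {2, 4}  B4 = {2, 9}  B5 = {1, 9}  B6 = {1, 3}  B7 = {3, 7}  B8 = {5, 7}  B9 = {5, 6}
Tree: B1–B2, B2–B3, B3–B4, B4–B5, B5–B6, B6–B7, B7–B8, B8–B9

Each bag holds 2 vertices, so the decomposition has width 1, which upper-bounds the treewidth. Any graph with an edge has treewidth ≥ 1, and G has the edge 10–8. The upper and lower bounds meet at 1, so that is the treewidth.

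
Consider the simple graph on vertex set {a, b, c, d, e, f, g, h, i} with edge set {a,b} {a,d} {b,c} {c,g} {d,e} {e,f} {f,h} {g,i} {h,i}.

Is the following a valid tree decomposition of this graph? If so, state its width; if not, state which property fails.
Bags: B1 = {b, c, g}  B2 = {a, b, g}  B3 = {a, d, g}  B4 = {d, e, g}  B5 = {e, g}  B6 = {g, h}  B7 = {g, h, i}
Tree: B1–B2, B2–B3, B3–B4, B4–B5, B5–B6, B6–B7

A tree decomposition must satisfy three properties: every vertex lies in some bag; for every edge, both endpoints lie together in some bag; and for every vertex, the bags containing it form a connected subtree. Here vertex f appears in no bag, so the decomposition is invalid.

No — vertex f appears in no bag.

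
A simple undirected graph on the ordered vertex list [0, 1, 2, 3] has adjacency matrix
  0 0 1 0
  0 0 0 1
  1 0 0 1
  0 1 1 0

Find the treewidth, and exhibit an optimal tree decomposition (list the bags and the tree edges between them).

Each bag holds 2 vertices, so the decomposition has width 1, which upper-bounds the treewidth. Any graph with an edge has treewidth ≥ 1, and G has the edge 0–2. Hence tw(G) = 1 exactly.

Treewidth 1.
One such decomposition:
Bags: B1 = {0, 2}  B2 = {2, 3}  B3 = {1, 3}
Tree: B1–B2, B2–B3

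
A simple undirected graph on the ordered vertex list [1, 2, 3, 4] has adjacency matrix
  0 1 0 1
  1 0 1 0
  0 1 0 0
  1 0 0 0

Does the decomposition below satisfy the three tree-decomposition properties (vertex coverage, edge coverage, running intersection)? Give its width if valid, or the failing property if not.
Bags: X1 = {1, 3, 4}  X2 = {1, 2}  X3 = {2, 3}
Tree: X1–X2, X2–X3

A tree decomposition must satisfy three properties: every vertex lies in some bag; for every edge, both endpoints lie together in some bag; and for every vertex, the bags containing it form a connected subtree. Here bags containing vertex 3 are not connected in the tree, so the decomposition is invalid.

No — bags containing vertex 3 are not connected in the tree.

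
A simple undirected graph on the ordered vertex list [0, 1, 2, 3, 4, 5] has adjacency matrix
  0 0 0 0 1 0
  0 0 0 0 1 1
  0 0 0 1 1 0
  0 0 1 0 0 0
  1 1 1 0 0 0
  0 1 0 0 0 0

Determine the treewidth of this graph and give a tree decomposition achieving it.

Treewidth 1.
Bags: B1 = {1, 4}  B2 = {1, 5}  B3 = {0, 4}  B4 = {2, 4}  B5 = {2, 3}
Tree: B1–B2, B1–B3, B3–B4, B4–B5

The largest bag has 2 vertices, giving width 1; this decomposition certifies tw(G) ≤ 1. Any graph with an edge has treewidth ≥ 1, and G has the edge 4–1. The upper and lower bounds meet at 1, so that is the treewidth.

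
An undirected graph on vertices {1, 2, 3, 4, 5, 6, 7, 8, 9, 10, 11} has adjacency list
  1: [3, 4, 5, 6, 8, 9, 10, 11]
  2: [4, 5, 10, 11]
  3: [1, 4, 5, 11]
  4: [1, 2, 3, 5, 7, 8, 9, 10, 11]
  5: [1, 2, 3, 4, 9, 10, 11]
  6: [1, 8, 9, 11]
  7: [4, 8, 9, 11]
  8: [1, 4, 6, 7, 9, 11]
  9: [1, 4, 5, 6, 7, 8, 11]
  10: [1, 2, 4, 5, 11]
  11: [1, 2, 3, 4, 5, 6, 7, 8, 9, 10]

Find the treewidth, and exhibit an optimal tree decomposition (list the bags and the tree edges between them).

Treewidth 4.
One such decomposition:
Bags: B1 = {1, 4, 8, 9, 11}  B2 = {1, 6, 8, 9, 11}  B3 = {1, 4, 5, 9, 11}  B4 = {1, 4, 5, 10, 11}  B5 = {2, 4, 5, 10, 11}  B6 = {4, 7, 8, 9, 11}  B7 = {1, 3, 4, 5, 11}
Tree: B1–B2, B1–B3, B3–B4, B4–B5, B1–B6, B4–B7

The largest bag has 5 vertices, giving width 4; this decomposition certifies tw(G) ≤ 4. Conversely, {1, 4, 8, 9, 11} is a clique of size 5, and the vertices of any clique must share a bag in every tree decomposition; so some bag has ≥ 5 vertices and tw(G) ≥ 4. Hence tw(G) = 4 exactly.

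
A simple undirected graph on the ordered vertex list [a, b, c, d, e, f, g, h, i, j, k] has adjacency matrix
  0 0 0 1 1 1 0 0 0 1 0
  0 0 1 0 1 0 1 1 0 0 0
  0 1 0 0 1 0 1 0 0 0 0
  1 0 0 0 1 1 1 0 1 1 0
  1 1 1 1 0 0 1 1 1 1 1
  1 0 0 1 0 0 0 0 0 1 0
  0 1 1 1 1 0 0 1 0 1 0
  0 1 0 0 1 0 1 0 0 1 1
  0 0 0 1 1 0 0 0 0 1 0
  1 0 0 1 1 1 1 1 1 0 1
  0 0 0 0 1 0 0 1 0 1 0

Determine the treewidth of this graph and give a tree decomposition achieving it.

Every bag has size at most 4, so the width is 4 − 1 = 3 and tw(G) ≤ 3. For the lower bound, the 4 vertices {d, e, g, j} are pairwise adjacent, and any tree decomposition puts a clique entirely inside one bag — forcing width ≥ 3. The upper and lower bounds meet at 3, so that is the treewidth.

Treewidth 3.
Bags: B1 = {e, g, h, j}  B2 = {d, e, g, j}  B3 = {a, d, e, j}  B4 = {e, h, j, k}  B5 = {b, e, g, h}  B6 = {d, e, i, j}  B7 = {b, c, e, g}  B8 = {a, d, f, j}
Tree: B1–B2, B2–B3, B1–B4, B1–B5, B2–B6, B5–B7, B3–B8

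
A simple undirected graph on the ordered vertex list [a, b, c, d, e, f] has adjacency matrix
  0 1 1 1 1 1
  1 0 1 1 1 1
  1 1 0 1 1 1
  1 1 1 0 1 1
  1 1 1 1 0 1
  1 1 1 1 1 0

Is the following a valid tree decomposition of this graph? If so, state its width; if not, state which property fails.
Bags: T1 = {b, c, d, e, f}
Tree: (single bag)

No — vertex a appears in no bag.

A tree decomposition must satisfy three properties: every vertex lies in some bag; for every edge, both endpoints lie together in some bag; and for every vertex, the bags containing it form a connected subtree. Here vertex a appears in no bag, so the decomposition is invalid.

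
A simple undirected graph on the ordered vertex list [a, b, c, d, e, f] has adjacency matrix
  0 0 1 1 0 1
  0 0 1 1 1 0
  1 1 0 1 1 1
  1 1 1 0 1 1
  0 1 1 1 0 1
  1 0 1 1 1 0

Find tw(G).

3

A width-3 tree decomposition is:
Bags: B1 = {c, d, e, f}  B2 = {a, c, d, f}  B3 = {b, c, d, e}
Tree: B1–B2, B1–B3
Each bag holds 4 vertices, so the decomposition has width 3, which upper-bounds the treewidth. On the other hand G contains the 4-clique {c, d, e, f}. A clique must lie in a single bag of any decomposition, so no decomposition can have width below 3. Combining the bounds, tw(G) = 3.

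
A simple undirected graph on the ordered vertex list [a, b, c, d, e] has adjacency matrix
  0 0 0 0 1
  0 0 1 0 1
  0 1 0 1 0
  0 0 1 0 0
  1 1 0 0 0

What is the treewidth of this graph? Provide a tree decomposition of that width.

Every bag has size at most 2, so the width is 2 − 1 = 1 and tw(G) ≤ 1. G has an edge, so its treewidth is at least 1. The upper and lower bounds meet at 1, so that is the treewidth.

Treewidth 1.
Bags: B1 = {c, d}  B2 = {b, c}  B3 = {b, e}  B4 = {a, e}
Tree: B1–B2, B2–B3, B3–B4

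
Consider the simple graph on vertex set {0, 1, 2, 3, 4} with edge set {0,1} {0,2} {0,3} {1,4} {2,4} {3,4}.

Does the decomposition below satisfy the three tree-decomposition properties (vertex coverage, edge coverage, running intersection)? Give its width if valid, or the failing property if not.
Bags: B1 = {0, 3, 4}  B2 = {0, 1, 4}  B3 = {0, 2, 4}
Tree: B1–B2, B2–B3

Vertex coverage: the bags together contain {0, 1, 2, 3, 4}, the full vertex set. Edge coverage: each edge of G has both endpoints in at least one bag. Running intersection: for every vertex, the bags containing it form a connected subtree. All three properties hold, so this is a valid tree decomposition of width max|bag| − 1 = 2, and hence tw(G) ≤ 2.

Yes; width 2.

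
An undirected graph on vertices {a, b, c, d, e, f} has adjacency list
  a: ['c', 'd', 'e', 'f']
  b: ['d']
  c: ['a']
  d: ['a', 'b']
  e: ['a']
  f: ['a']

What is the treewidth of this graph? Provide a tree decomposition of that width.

The largest bag has 2 vertices, giving width 1; this decomposition certifies tw(G) ≤ 1. Any graph with an edge has treewidth ≥ 1, and G has the edge d–b. Hence tw(G) = 1 exactly.

Treewidth 1.
Bags: B1 = {b, d}  B2 = {a, d}  B3 = {a, f}  B4 = {a, e}  B5 = {a, c}
Tree: B1–B2, B2–B3, B2–B4, B4–B5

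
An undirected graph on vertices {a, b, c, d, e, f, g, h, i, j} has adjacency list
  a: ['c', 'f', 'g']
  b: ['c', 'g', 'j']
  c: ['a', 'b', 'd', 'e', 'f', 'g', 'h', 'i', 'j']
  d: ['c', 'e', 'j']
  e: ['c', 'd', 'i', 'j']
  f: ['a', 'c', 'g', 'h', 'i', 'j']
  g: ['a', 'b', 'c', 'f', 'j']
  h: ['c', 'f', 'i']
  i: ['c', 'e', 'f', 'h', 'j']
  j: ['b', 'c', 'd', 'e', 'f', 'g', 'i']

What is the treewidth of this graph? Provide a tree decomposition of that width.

Treewidth 3.
One such decomposition:
Bags: B1 = {c, e, i, j}  B2 = {c, f, i, j}  B3 = {c, f, g, j}  B4 = {c, f, h, i}  B5 = {b, c, g, j}  B6 = {a, c, f, g}  B7 = {c, d, e, j}
Tree: B1–B2, B2–B3, B2–B4, B3–B5, B3–B6, B1–B7

Every bag has size at most 4, so the width is 4 − 1 = 3 and tw(G) ≤ 3. On the other hand G contains the 4-clique {c, d, e, j}. A clique must lie in a single bag of any decomposition, so no decomposition can have width below 3. Therefore the treewidth is 3.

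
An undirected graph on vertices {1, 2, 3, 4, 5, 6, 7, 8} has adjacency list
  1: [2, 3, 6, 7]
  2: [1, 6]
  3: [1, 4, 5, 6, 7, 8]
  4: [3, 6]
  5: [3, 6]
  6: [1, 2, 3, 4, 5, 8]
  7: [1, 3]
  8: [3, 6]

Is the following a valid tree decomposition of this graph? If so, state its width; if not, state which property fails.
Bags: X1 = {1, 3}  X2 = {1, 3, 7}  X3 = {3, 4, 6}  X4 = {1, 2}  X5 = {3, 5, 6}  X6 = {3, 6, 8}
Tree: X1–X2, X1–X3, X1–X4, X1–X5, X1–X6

A tree decomposition must satisfy three properties: every vertex lies in some bag; for every edge, both endpoints lie together in some bag; and for every vertex, the bags containing it form a connected subtree. Here edge (6,1) lies in no bag, so the decomposition is invalid.

No — edge (6,1) lies in no bag.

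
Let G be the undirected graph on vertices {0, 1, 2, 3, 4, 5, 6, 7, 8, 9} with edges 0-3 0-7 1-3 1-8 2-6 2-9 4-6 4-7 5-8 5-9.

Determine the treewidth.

A width-2 tree decomposition is:
Bags: B1 = {1, 5, 8}  B2 = {1, 3, 5}  B3 = {0, 3, 5}  B4 = {0, 5, 7}  B5 = {4, 5, 7}  B6 = {4, 5, 6}  B7 = {2, 5, 6}  B8 = {2, 5, 9}
Tree: B1–B2, B2–B3, B3–B4, B4–B5, B5–B6, B6–B7, B7–B8
Every bag has size at most 3, so the width is 3 − 1 = 2 and tw(G) ≤ 2. For the lower bound, G contains the cycle 5–8–1–3–0–7–4–6–2–9–5, so G is not a forest; only forests have treewidth ≤ 1, hence tw(G) ≥ 2. Hence tw(G) = 2 exactly.

2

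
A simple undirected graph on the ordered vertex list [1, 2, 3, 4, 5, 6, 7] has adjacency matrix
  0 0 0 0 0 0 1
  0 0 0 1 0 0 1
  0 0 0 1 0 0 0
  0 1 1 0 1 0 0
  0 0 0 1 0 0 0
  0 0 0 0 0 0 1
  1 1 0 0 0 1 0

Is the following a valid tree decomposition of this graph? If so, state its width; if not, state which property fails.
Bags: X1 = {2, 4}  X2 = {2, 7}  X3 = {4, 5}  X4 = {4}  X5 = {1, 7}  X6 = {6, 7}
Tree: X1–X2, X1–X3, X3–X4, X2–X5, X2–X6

No — vertex 3 appears in no bag.

A tree decomposition must satisfy three properties: every vertex lies in some bag; for every edge, both endpoints lie together in some bag; and for every vertex, the bags containing it form a connected subtree. Here vertex 3 appears in no bag, so the decomposition is invalid.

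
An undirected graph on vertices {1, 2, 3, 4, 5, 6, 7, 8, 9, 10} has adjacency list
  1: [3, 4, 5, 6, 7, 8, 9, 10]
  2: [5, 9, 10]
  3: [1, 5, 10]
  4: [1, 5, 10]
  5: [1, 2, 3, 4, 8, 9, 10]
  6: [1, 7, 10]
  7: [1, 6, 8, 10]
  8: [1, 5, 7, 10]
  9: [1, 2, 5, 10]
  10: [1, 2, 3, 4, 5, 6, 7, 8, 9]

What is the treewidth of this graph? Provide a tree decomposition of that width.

The largest bag has 4 vertices, giving width 3; this decomposition certifies tw(G) ≤ 3. For the lower bound, the 4 vertices {1, 5, 8, 10} are pairwise adjacent, and any tree decomposition puts a clique entirely inside one bag — forcing width ≥ 3. The upper and lower bounds meet at 3, so that is the treewidth.

Treewidth 3.
Bags: B1 = {1, 3, 5, 10}  B2 = {1, 5, 9, 10}  B3 = {2, 5, 9, 10}  B4 = {1, 5, 8, 10}  B5 = {1, 7, 8, 10}  B6 = {1, 6, 7, 10}  B7 = {1, 4, 5, 10}
Tree: B1–B2, B2–B3, B1–B4, B4–B5, B5–B6, B2–B7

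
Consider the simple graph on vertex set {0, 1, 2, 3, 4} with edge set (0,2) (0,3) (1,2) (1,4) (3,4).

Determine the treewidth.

2

A width-2 tree decomposition is:
Bags: B1 = {0, 1, 2}  B2 = {0, 1, 4}  B3 = {0, 3, 4}
Tree: B1–B2, B2–B3
Every bag has size at most 3, so the width is 3 − 1 = 2 and tw(G) ≤ 2. The edges 0–2–1–4–3–0 form a cycle, so G is not a tree and its treewidth is at least 2. Combining the bounds, tw(G) = 2.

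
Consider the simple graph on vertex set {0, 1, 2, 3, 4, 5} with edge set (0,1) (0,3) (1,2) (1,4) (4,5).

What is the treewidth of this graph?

1

A width-1 tree decomposition is:
Bags: B1 = {1, 4}  B2 = {0, 1}  B3 = {0, 3}  B4 = {4, 5}  B5 = {1, 2}
Tree: B1–B2, B2–B3, B1–B4, B1–B5
The largest bag has 2 vertices, giving width 1; this decomposition certifies tw(G) ≤ 1. Any graph with an edge has treewidth ≥ 1, and G has the edge 4–1. Combining the bounds, tw(G) = 1.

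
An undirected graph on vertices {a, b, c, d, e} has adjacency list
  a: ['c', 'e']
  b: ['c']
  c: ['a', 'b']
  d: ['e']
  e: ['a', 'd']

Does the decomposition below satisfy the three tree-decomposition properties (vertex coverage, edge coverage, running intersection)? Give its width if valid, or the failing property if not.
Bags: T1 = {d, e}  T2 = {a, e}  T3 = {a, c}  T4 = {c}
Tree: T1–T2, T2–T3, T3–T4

No — vertex b appears in no bag.

A tree decomposition must satisfy three properties: every vertex lies in some bag; for every edge, both endpoints lie together in some bag; and for every vertex, the bags containing it form a connected subtree. Here vertex b appears in no bag, so the decomposition is invalid.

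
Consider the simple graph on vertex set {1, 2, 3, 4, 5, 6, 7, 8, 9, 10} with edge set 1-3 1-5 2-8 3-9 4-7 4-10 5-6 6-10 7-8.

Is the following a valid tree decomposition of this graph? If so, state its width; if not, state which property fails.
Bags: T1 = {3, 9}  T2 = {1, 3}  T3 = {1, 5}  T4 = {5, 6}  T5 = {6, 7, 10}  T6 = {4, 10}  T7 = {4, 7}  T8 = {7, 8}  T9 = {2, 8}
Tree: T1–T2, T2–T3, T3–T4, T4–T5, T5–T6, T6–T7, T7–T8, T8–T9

A tree decomposition must satisfy three properties: every vertex lies in some bag; for every edge, both endpoints lie together in some bag; and for every vertex, the bags containing it form a connected subtree. Here bags containing vertex 7 are not connected in the tree, so the decomposition is invalid.

No — bags containing vertex 7 are not connected in the tree.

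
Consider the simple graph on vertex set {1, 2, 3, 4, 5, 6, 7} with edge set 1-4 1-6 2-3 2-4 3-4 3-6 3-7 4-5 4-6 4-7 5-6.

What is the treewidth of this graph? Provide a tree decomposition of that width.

Treewidth 2.
One such decomposition:
Bags: B1 = {1, 4, 6}  B2 = {4, 5, 6}  B3 = {3, 4, 6}  B4 = {2, 3, 4}  B5 = {3, 4, 7}
Tree: B1–B2, B1–B3, B3–B4, B4–B5

Every bag has size at most 3, so the width is 3 − 1 = 2 and tw(G) ≤ 2. On the other hand G contains the 3-clique {1, 4, 6}. A clique must lie in a single bag of any decomposition, so no decomposition can have width below 2. Therefore the treewidth is 2.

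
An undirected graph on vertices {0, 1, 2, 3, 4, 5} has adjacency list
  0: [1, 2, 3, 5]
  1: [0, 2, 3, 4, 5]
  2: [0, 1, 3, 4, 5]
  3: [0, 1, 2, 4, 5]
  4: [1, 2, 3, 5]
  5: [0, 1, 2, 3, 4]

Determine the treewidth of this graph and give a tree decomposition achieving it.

The largest bag has 5 vertices, giving width 4; this decomposition certifies tw(G) ≤ 4. Conversely, {0, 1, 2, 3, 5} is a clique of size 5, and the vertices of any clique must share a bag in every tree decomposition; so some bag has ≥ 5 vertices and tw(G) ≥ 4. The upper and lower bounds meet at 4, so that is the treewidth.

Treewidth 4.
One optimal decomposition is:
Bags: B1 = {0, 1, 2, 3, 5}  B2 = {1, 2, 3, 4, 5}
Tree: B1–B2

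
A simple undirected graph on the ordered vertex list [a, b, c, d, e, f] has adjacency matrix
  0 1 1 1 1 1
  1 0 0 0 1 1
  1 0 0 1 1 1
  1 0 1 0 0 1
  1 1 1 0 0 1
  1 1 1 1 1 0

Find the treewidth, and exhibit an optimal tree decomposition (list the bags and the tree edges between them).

Treewidth 3.
One optimal decomposition is:
Bags: B1 = {a, b, e, f}  B2 = {a, c, e, f}  B3 = {a, c, d, f}
Tree: B1–B2, B2–B3

Every bag has size at most 4, so the width is 4 − 1 = 3 and tw(G) ≤ 3. Conversely, {a, c, d, f} is a clique of size 4, and the vertices of any clique must share a bag in every tree decomposition; so some bag has ≥ 4 vertices and tw(G) ≥ 3. Hence tw(G) = 3 exactly.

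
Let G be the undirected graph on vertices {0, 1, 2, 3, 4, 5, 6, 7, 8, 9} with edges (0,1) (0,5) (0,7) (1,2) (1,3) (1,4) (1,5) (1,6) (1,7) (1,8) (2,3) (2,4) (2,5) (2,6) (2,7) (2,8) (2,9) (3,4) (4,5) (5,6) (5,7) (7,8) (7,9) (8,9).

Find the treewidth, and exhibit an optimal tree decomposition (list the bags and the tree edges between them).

The largest bag has 4 vertices, giving width 3; this decomposition certifies tw(G) ≤ 3. On the other hand G contains the 4-clique {0, 1, 5, 7}. A clique must lie in a single bag of any decomposition, so no decomposition can have width below 3. The upper and lower bounds meet at 3, so that is the treewidth.

Treewidth 3.
One such decomposition:
Bags: B1 = {1, 2, 5, 7}  B2 = {1, 2, 5, 6}  B3 = {1, 2, 4, 5}  B4 = {1, 2, 7, 8}  B5 = {1, 2, 3, 4}  B6 = {0, 1, 5, 7}  B7 = {2, 7, 8, 9}
Tree: B1–B2, B2–B3, B1–B4, B3–B5, B1–B6, B4–B7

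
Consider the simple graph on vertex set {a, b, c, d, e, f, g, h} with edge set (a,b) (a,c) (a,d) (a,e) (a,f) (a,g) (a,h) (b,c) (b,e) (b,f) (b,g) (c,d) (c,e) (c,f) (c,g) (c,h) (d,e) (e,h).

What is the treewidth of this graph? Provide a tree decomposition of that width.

Treewidth 3.
Bags: B1 = {a, b, c, e}  B2 = {a, c, e, h}  B3 = {a, c, d, e}  B4 = {a, b, c, g}  B5 = {a, b, c, f}
Tree: B1–B2, B1–B3, B1–B4, B1–B5

The largest bag has 4 vertices, giving width 3; this decomposition certifies tw(G) ≤ 3. Conversely, {a, c, d, e} is a clique of size 4, and the vertices of any clique must share a bag in every tree decomposition; so some bag has ≥ 4 vertices and tw(G) ≥ 3. Combining the bounds, tw(G) = 3.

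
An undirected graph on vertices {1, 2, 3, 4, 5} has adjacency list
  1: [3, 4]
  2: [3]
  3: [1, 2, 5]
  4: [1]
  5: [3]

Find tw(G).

1

A width-1 tree decomposition is:
Bags: B1 = {2, 3}  B2 = {1, 3}  B3 = {3, 5}  B4 = {1, 4}
Tree: B1–B2, B1–B3, B2–B4
The largest bag has 2 vertices, giving width 1; this decomposition certifies tw(G) ≤ 1. G has an edge, so its treewidth is at least 1. Combining the bounds, tw(G) = 1.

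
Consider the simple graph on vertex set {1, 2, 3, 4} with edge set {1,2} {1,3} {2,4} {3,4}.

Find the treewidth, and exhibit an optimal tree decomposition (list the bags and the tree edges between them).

Treewidth 2.
One optimal decomposition is:
Bags: B1 = {2, 3, 4}  B2 = {1, 2, 3}
Tree: B1–B2

Every bag has size at most 3, so the width is 3 − 1 = 2 and tw(G) ≤ 2. For the lower bound, G contains the cycle 2–4–3–1–2, so G is not a forest; only forests have treewidth ≤ 1, hence tw(G) ≥ 2. The upper and lower bounds meet at 2, so that is the treewidth.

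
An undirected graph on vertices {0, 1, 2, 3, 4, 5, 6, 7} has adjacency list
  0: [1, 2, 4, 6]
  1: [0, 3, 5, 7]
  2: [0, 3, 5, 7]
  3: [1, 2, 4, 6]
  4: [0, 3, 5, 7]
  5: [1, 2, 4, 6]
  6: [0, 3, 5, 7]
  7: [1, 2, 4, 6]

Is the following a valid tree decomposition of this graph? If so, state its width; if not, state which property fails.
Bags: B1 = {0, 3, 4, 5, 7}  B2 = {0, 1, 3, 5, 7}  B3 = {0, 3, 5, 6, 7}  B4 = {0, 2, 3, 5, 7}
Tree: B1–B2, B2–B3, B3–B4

Every vertex of G appears in some bag (union = {0, 1, 2, 3, 4, 5, 6, 7}); every edge is covered by a bag; and for each vertex v the set of bags containing v is connected in the bag tree. The decomposition is therefore valid. The largest bag has 5 vertices, so the width is 4.

Yes; width 4.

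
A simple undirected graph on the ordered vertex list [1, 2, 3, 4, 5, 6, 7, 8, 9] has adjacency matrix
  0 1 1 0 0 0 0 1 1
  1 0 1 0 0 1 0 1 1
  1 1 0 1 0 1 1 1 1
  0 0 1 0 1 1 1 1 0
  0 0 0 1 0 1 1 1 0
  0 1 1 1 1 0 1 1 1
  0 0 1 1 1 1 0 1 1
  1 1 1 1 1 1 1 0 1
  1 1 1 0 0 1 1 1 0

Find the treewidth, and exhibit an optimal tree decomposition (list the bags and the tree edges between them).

Each bag holds 5 vertices, so the decomposition has width 4, which upper-bounds the treewidth. Conversely, {1, 2, 3, 8, 9} is a clique of size 5, and the vertices of any clique must share a bag in every tree decomposition; so some bag has ≥ 5 vertices and tw(G) ≥ 4. Combining the bounds, tw(G) = 4.

Treewidth 4.
One optimal decomposition is:
Bags: B1 = {3, 6, 7, 8, 9}  B2 = {2, 3, 6, 8, 9}  B3 = {3, 4, 6, 7, 8}  B4 = {4, 5, 6, 7, 8}  B5 = {1, 2, 3, 8, 9}
Tree: B1–B2, B1–B3, B3–B4, B2–B5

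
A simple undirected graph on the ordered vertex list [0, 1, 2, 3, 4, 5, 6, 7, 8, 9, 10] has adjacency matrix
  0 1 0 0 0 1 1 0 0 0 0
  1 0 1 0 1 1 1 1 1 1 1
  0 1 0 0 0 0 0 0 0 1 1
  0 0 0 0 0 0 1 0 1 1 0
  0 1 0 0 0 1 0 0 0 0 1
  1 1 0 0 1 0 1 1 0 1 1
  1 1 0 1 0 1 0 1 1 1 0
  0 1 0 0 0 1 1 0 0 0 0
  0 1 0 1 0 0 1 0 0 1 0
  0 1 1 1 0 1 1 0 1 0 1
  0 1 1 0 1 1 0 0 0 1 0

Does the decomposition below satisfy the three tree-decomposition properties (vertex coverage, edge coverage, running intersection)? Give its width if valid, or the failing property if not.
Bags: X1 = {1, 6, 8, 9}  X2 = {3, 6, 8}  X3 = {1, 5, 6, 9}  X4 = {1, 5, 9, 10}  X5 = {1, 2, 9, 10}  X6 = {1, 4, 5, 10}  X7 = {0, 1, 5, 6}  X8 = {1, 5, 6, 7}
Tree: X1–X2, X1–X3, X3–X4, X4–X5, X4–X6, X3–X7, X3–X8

No — edge (9,3) lies in no bag.

A tree decomposition must satisfy three properties: every vertex lies in some bag; for every edge, both endpoints lie together in some bag; and for every vertex, the bags containing it form a connected subtree. Here edge (9,3) lies in no bag, so the decomposition is invalid.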